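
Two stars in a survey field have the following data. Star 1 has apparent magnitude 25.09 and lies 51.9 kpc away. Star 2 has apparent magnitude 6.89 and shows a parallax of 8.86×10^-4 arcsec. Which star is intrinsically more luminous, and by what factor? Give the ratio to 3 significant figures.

Star 1: d = 51.9 kpc = 51900 pc
Star 1: M = m − 5 log₁₀ d + 5 = 25.09 − 5·4.7152 + 5 = 6.514
Star 2: d = 1/p = 1/8.86×10^-4″ = 1129 pc
Star 2: M = m − 5 log₁₀ d + 5 = 6.89 − 5·3.0526 + 5 = -3.373
ΔM = M_1 − M_2 = 6.514 − (-3.373) = 9.887; smaller M is more luminous → Star 2.
L ratio = 10^(0.4 |ΔM|) = 10^3.955 = 9012

Star 2 is more luminous, by a factor of 9010.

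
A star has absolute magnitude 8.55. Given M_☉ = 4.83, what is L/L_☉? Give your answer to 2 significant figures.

M − M_☉ = 8.55 − 4.83 = 3.720
L/L_☉ = 10^(−0.4 (M − M_☉)) = 10^-1.488 = 0.03251

L/L_☉ ≈ 0.033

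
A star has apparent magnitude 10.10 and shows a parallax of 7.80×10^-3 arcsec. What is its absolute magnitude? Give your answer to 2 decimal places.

d = 1/p = 1/7.80×10^-3″ = 128.2 pc
5 log₁₀(d/10 pc) = 5 log₁₀(128.2) − 5 = 5.540
M = m − 5 log₁₀(d/10) = 10.10 − 5.540 = 4.560

M ≈ 4.56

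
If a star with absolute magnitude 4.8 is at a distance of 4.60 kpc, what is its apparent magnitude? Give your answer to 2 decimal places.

m ≈ 18.11

d = 4.60 kpc = 4600 pc
m = M + 5 log₁₀ d − 5 = 4.8 + 5·3.6628 − 5 = 18.114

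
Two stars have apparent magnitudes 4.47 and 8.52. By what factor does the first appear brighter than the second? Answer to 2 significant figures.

Magnitude difference = -4.05
Flux ratio = 10^(−0.4 Δm) = 10^(−0.4 × -4.05) = 10^1.620 = 41.69

42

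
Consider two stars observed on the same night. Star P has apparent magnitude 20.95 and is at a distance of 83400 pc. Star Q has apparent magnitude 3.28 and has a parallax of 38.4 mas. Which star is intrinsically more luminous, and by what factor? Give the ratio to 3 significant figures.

Star P: M = m − 5 log₁₀ d + 5 = 20.95 − 5·4.9212 + 5 = 1.344
Star Q: p = 38.4 mas = 0.0384″ → d = 1/p = 26.04 pc
Star Q: M = m − 5 log₁₀ d + 5 = 3.28 − 5·1.4157 + 5 = 1.202
ΔM = M_P − M_Q = 1.344 − (1.202) = 0.143; smaller M is more luminous → Star Q.
L ratio = 10^(0.4 |ΔM|) = 10^0.057 = 1.140

Star Q is more luminous, by a factor of 1.14.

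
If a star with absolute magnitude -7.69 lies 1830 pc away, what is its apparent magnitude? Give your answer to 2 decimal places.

m ≈ 3.62

m = M + 5 log₁₀ d − 5 = -7.69 + 5·3.2625 − 5 = 3.622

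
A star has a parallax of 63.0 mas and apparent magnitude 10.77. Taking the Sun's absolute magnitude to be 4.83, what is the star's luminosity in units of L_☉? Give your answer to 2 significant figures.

L/L_☉ ≈ 0.011

d = 1/p = 1000/63.0 mas = 15.87 pc
M = m − 5 log₁₀ d + 5 = 10.77 − 5·1.2007 + 5 = 9.767
M − M_☉ = 9.767 − 4.83 = 4.937
L/L_☉ = 10^(−0.4 × 4.937) = 0.01060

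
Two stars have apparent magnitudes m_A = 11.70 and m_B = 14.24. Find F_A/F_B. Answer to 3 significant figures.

Δm = 11.70 − (14.24) = -2.54
Flux ratio = 10^(−0.4 Δm) = 10^(−0.4 × -2.54) = 10^1.016 = 10.38

F_A/F_B ≈ 10.4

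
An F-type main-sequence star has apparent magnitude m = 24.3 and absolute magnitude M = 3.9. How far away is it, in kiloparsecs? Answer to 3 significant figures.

μ = m − M = 20.400
m − M = 5 log₁₀ d − 5
log₁₀ d = (m − M)/5 + 1 = 5.0800
d = 10^5.0800 = 120200 pc
= 120.2 kpc

d ≈ 120 kpc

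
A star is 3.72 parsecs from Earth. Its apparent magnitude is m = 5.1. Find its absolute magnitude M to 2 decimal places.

5 log₁₀(d/10 pc) = 5 log₁₀(3.720) − 5 = -2.147
M = m − 5 log₁₀(d/10) = 5.1 + 2.147 = 7.247

M ≈ 7.25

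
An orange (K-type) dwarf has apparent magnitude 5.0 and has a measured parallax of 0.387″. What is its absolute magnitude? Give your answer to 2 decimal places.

M ≈ 7.94

d = 1/p = 1/0.387″ = 2.584 pc
5 log₁₀(d/10 pc) = 5 log₁₀(2.584) − 5 = -2.939
M = m − 5 log₁₀(d/10) = 5.0 + 2.939 = 7.939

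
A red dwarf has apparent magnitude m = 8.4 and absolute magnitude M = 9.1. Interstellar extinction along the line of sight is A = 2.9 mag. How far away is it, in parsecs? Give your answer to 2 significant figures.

d ≈ 1.9 pc

m − M = 5 log₁₀(d/10 pc) + A  ⇒  8.4 − (9.1) − 2.9 = 5 log₁₀(d/10)
-3.600 = 5 log₁₀(d/10)
log₁₀ d = (m − M − A)/5 + 1 = 0.2800
d = 10^0.2800 = 1.905 pc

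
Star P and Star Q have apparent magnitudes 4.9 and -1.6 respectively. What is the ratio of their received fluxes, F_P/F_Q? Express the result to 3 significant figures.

F_P/F_Q ≈ 2.51×10^-3

Magnitude difference = 6.5
Flux ratio = 10^(−0.4 Δm) = 10^(−0.4 × 6.5) = 10^-2.600 = 2.512×10^-3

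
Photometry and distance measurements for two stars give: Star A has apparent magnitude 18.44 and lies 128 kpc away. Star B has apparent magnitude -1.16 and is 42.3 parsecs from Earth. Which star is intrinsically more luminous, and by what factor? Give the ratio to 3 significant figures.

Star B is more luminous, by a factor of 7.56.

Star A: d = 128 kpc = 128000 pc
Star A: M = m − 5 log₁₀ d + 5 = 18.44 − 5·5.1072 + 5 = -2.096
Star B: M = m − 5 log₁₀ d + 5 = -1.16 − 5·1.6263 + 5 = -4.292
ΔM = M_A − M_B = -2.096 − (-4.292) = 2.196; smaller M is more luminous → Star B.
L ratio = 10^(0.4 |ΔM|) = 10^0.878 = 7.555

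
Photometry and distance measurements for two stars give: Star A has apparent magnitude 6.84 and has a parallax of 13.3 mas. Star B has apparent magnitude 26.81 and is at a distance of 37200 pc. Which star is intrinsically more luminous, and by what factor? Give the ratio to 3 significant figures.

Star A: p = 13.3 mas = 0.0133″ → d = 1/p = 75.19 pc
Star A: M = m − 5 log₁₀ d + 5 = 6.84 − 5·1.8761 + 5 = 2.459
Star B: M = m − 5 log₁₀ d + 5 = 26.81 − 5·4.5705 + 5 = 8.957
ΔM = M_A − M_B = 2.459 − (8.957) = -6.498; smaller M is more luminous → Star A.
L ratio = 10^(0.4 |ΔM|) = 10^2.599 = 397.4

Star A is more luminous, by a factor of 397.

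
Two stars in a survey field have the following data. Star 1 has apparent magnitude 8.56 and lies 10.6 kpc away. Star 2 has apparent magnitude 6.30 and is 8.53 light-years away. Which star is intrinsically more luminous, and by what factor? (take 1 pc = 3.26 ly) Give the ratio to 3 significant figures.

Star 1: d = 10.6 kpc = 10600 pc
Star 1: M = m − 5 log₁₀ d + 5 = 8.56 − 5·4.0253 + 5 = -6.567
Star 2: d = 8.53 ly / 3.26 = 2.617 pc
Star 2: M = m − 5 log₁₀ d + 5 = 6.30 − 5·0.4177 + 5 = 9.211
ΔM = M_1 − M_2 = -6.567 − (9.211) = -15.778; smaller M is more luminous → Star 1.
L ratio = 10^(0.4 |ΔM|) = 10^6.311 = 2.047×10^6

Star 1 is more luminous, by a factor of 2.05×10^6.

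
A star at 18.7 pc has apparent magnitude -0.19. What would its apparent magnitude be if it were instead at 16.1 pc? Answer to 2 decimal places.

Flux ∝ 1/d², so Δm = 5 log₁₀(d₂/d₁) = 5 log₁₀(16.1/18.7) = -0.325
m₂ = m₁ + Δm = -0.19 + (-0.325) = -0.515

m ≈ -0.52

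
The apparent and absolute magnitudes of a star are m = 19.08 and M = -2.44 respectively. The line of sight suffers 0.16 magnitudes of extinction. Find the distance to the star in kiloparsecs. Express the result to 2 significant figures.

d ≈ 190 kpc

m − M = 5 log₁₀(d/10 pc) + A  ⇒  19.08 − (-2.44) − 0.16 = 5 log₁₀(d/10)
21.360 = 5 log₁₀(d/10)
log₁₀ d = (m − M − A)/5 + 1 = 5.2720
d = 10^5.2720 = 187100 pc
= 187.1 kpc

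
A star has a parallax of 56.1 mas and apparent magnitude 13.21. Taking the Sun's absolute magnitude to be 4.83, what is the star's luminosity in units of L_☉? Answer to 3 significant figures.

L/L_☉ ≈ 1.41×10^-3

d = 1/p = 1000/56.1 mas = 17.83 pc
M = m − 5 log₁₀ d + 5 = 13.21 − 5·1.2510 + 5 = 11.955
M − M_☉ = 11.955 − 4.83 = 7.125
L/L_☉ = 10^(−0.4 × 7.125) = 1.413×10^-3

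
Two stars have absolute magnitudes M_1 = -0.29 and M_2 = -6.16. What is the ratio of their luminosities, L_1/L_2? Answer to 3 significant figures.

L_1/L_2 ≈ 4.49×10^-3

ΔM = M_1 − M_2 = 5.87
L_1/L_2 = 10^(−0.4 ΔM) = 10^-2.348 = 4.487×10^-3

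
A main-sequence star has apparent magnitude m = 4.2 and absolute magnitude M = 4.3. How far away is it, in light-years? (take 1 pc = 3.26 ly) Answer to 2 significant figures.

d ≈ 31 ly

Distance modulus: m − M = 4.2 − (4.3) = -0.100
m − M = 5 log₁₀ d − 5
log₁₀ d = (m − M)/5 + 1 = 0.9800
d = 10^0.9800 = 9.550 pc
= 31.13 ly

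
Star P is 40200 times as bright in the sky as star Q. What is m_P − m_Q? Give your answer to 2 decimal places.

m_P − m_Q ≈ -11.51

Pogson: Δm = −2.5 log₁₀(ratio) = −2.5 log₁₀(40200) = −2.5 × 4.6042 = -11.511
Star P is brighter, so it has the smaller magnitude: the difference is negative.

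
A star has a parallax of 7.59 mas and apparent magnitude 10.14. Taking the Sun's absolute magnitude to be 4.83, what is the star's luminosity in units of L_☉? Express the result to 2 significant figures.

L/L_☉ ≈ 1.3

d = 1/p = 1000/7.59 mas = 131.8 pc
M = m − 5 log₁₀ d + 5 = 10.14 − 5·2.1198 + 5 = 4.541
M − M_☉ = 4.541 − 4.83 = -0.289
L/L_☉ = 10^(−0.4 × -0.289) = 1.305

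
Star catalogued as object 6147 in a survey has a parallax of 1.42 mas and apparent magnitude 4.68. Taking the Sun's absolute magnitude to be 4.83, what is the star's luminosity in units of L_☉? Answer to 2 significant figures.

d = 1/p = 1000/1.42 mas = 704.2 pc
M = m − 5 log₁₀ d + 5 = 4.68 − 5·2.8477 + 5 = -4.559
M − M_☉ = -4.559 − 4.83 = -9.389
L/L_☉ = 10^(−0.4 × -9.389) = 5694

L/L_☉ ≈ 5700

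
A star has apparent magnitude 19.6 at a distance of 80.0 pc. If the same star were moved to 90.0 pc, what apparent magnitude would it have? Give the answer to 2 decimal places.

m ≈ 19.86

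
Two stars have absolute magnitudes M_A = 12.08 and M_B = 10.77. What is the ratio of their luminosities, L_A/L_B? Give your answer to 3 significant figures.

ΔM = M_A − M_B = 1.31
L_A/L_B = 10^(−0.4 ΔM) = 10^-0.524 = 0.2992

L_A/L_B ≈ 0.299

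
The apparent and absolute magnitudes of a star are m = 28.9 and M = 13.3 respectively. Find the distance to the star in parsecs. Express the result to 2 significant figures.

d ≈ 13000 pc

μ = m − M = 15.600
m − M = 5 log₁₀ d − 5
log₁₀ d = (m − M)/5 + 1 = 4.1200
d = 10^4.1200 = 13180 pc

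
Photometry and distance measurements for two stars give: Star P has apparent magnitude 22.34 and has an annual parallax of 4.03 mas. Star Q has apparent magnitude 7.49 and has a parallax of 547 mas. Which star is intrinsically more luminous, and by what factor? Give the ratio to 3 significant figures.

Star P: p = 4.03 mas = 4.03×10^-3″ → d = 1/p = 248.1 pc
Star P: M = m − 5 log₁₀ d + 5 = 22.34 − 5·2.3947 + 5 = 15.367
Star Q: p = 547 mas = 0.547″ → d = 1/p = 1.828 pc
Star Q: M = m − 5 log₁₀ d + 5 = 7.49 − 5·0.2620 + 5 = 11.180
ΔM = M_P − M_Q = 15.367 − (11.180) = 4.187; smaller M is more luminous → Star Q.
L ratio = 10^(0.4 |ΔM|) = 10^1.675 = 47.28

Star Q is more luminous, by a factor of 47.3.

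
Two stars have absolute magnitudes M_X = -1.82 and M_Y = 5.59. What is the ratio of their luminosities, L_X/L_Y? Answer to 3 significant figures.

ΔM = M_X − M_Y = -7.41
L_X/L_Y = 10^(−0.4 ΔM) = 10^2.964 = 920.4

L_X/L_Y ≈ 920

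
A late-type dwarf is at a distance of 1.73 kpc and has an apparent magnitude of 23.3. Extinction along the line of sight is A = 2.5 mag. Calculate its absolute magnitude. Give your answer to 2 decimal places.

M ≈ 9.61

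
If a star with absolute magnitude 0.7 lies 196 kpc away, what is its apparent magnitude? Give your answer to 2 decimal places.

d = 196 kpc = 196000 pc
m = M + 5 log₁₀ d − 5 = 0.7 + 5·5.2923 − 5 = 22.161

m ≈ 22.16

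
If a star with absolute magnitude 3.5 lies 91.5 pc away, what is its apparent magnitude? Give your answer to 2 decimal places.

m ≈ 8.31

m = M + 5 log₁₀ d − 5 = 3.5 + 5·1.9614 − 5 = 8.307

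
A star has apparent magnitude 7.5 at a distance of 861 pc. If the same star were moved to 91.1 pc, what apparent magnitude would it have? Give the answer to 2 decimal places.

m ≈ 2.62

Flux ∝ 1/d², so Δm = 5 log₁₀(d₂/d₁) = 5 log₁₀(91.1/861) = -4.877
m₂ = m₁ + Δm = 7.5 + (-4.877) = 2.623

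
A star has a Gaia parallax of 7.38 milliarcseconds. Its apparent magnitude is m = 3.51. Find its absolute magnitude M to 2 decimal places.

M ≈ -2.15

p = 7.38 mas = 7.38×10^-3″ → d = 1/p = 135.5 pc
5 log₁₀(d/10 pc) = 5 log₁₀(135.5) − 5 = 5.660
M = m − 5 log₁₀(d/10) = 3.51 − 5.660 = -2.150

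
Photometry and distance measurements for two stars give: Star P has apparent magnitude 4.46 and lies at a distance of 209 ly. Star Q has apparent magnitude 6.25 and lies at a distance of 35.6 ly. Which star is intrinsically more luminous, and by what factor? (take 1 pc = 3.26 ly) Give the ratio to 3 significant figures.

Star P is more luminous, by a factor of 179.

Star P: d = 209 ly / 3.26 = 64.11 pc
Star P: M = m − 5 log₁₀ d + 5 = 4.46 − 5·1.8069 + 5 = 0.425
Star Q: d = 35.6 ly / 3.26 = 10.92 pc
Star Q: M = m − 5 log₁₀ d + 5 = 6.25 − 5·1.0382 + 5 = 6.059
ΔM = M_P − M_Q = 0.425 − (6.059) = -5.633; smaller M is more luminous → Star P.
L ratio = 10^(0.4 |ΔM|) = 10^2.253 = 179.2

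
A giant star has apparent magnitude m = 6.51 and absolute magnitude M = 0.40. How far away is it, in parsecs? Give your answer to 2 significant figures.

d ≈ 170 pc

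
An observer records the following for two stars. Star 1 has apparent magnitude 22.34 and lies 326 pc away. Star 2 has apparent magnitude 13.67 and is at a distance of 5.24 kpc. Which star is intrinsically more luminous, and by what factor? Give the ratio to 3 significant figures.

Star 1: M = m − 5 log₁₀ d + 5 = 22.34 − 5·2.5132 + 5 = 14.774
Star 2: d = 5.24 kpc = 5240 pc
Star 2: M = m − 5 log₁₀ d + 5 = 13.67 − 5·3.7193 + 5 = 0.073
ΔM = M_1 − M_2 = 14.774 − (0.073) = 14.701; smaller M is more luminous → Star 2.
L ratio = 10^(0.4 |ΔM|) = 10^5.880 = 759000

Star 2 is more luminous, by a factor of 759000.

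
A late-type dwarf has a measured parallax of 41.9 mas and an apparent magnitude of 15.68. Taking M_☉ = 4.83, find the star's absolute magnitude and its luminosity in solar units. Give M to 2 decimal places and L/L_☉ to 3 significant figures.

d = 1/p = 1000/41.9 mas = 23.87 pc
M = m − 5 log₁₀ d + 5 = 15.68 − 5·1.3778 + 5 = 13.791
M − M_☉ = 13.791 − 4.83 = 8.961
L/L_☉ = 10^(−0.4 × 8.961) = 2.604×10^-4

M ≈ 13.79; L/L_☉ ≈ 2.60×10^-4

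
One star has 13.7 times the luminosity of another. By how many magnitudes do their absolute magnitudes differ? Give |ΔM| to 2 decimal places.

Pogson: ΔM = −2.5 log₁₀(ratio) = −2.5 log₁₀(13.7) = −2.5 × 1.1367 = -2.842

|ΔM| ≈ 2.84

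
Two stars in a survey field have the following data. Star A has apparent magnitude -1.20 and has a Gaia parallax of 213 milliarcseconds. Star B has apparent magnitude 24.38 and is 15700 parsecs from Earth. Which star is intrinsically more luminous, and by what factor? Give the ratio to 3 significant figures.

Star A is more luminous, by a factor of 1530.

Star A: p = 213 mas = 0.213″ → d = 1/p = 4.695 pc
Star A: M = m − 5 log₁₀ d + 5 = -1.20 − 5·0.6716 + 5 = 0.442
Star B: M = m − 5 log₁₀ d + 5 = 24.38 − 5·4.1959 + 5 = 8.401
ΔM = M_A − M_B = 0.442 − (8.401) = -7.959; smaller M is more luminous → Star A.
L ratio = 10^(0.4 |ΔM|) = 10^3.183 = 1526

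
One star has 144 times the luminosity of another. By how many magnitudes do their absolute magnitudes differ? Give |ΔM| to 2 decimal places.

|ΔM| ≈ 5.40

Pogson: ΔM = −2.5 log₁₀(ratio) = −2.5 log₁₀(144) = −2.5 × 2.1584 = -5.396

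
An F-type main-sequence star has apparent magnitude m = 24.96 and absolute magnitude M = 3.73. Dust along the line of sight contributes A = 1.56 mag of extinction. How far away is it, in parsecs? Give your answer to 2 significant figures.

m − M = 5 log₁₀(d/10 pc) + A  ⇒  24.96 − (3.73) − 1.56 = 5 log₁₀(d/10)
19.670 = 5 log₁₀(d/10)
log₁₀ d = (m − M − A)/5 + 1 = 4.9340
d = 10^4.9340 = 85900 pc

d ≈ 86000 pc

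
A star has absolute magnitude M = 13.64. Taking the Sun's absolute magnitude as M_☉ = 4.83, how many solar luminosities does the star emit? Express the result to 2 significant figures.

L/L_☉ ≈ 3.0×10^-4

M − M_☉ = 13.64 − 4.83 = 8.810
L/L_☉ = 10^(−0.4 (M − M_☉)) = 10^-3.524 = 2.992×10^-4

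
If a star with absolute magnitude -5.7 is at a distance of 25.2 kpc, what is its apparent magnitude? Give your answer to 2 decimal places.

d = 25.2 kpc = 25200 pc
m = M + 5 log₁₀ d − 5 = -5.7 + 5·4.4014 − 5 = 11.307

m ≈ 11.31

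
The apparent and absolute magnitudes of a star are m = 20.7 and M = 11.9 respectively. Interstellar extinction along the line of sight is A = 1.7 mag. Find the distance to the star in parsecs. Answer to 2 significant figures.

d ≈ 260 pc

m − M = 5 log₁₀(d/10 pc) + A  ⇒  20.7 − (11.9) − 1.7 = 5 log₁₀(d/10)
7.100 = 5 log₁₀(d/10)
log₁₀ d = (m − M − A)/5 + 1 = 2.4200
d = 10^2.4200 = 263.0 pc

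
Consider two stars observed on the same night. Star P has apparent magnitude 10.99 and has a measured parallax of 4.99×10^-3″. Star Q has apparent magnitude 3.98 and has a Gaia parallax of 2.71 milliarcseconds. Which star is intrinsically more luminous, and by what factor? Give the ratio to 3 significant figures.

Star Q is more luminous, by a factor of 2160.

Star P: d = 1/p = 1/4.99×10^-3″ = 200.4 pc
Star P: M = m − 5 log₁₀ d + 5 = 10.99 − 5·2.3019 + 5 = 4.481
Star Q: p = 2.71 mas = 2.71×10^-3″ → d = 1/p = 369.0 pc
Star Q: M = m − 5 log₁₀ d + 5 = 3.98 − 5·2.5670 + 5 = -3.855
ΔM = M_P − M_Q = 4.481 − (-3.855) = 8.336; smaller M is more luminous → Star Q.
L ratio = 10^(0.4 |ΔM|) = 10^3.334 = 2159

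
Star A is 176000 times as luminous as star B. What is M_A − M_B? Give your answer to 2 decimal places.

M_A − M_B ≈ -13.11

Pogson: ΔM = −2.5 log₁₀(ratio) = −2.5 log₁₀(176000) = −2.5 × 5.2455 = -13.114
Star A is brighter, so it has the smaller magnitude: the difference is negative.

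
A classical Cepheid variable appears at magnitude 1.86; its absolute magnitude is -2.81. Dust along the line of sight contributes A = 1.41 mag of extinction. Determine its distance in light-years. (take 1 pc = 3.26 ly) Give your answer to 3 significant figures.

m − M = 5 log₁₀(d/10 pc) + A  ⇒  1.86 − (-2.81) − 1.41 = 5 log₁₀(d/10)
3.260 = 5 log₁₀(d/10)
log₁₀ d = (m − M − A)/5 + 1 = 1.6520
d = 10^1.6520 = 44.87 pc
= 146.3 ly

d ≈ 146 ly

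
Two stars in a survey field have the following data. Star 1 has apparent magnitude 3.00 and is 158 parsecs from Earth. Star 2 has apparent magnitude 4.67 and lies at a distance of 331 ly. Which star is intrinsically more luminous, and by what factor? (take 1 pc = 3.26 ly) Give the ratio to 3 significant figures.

Star 1: M = m − 5 log₁₀ d + 5 = 3.00 − 5·2.1987 + 5 = -2.993
Star 2: d = 331 ly / 3.26 = 101.5 pc
Star 2: M = m − 5 log₁₀ d + 5 = 4.67 − 5·2.0066 + 5 = -0.363
ΔM = M_1 − M_2 = -2.993 − (-0.363) = -2.630; smaller M is more luminous → Star 1.
L ratio = 10^(0.4 |ΔM|) = 10^1.052 = 11.27

Star 1 is more luminous, by a factor of 11.3.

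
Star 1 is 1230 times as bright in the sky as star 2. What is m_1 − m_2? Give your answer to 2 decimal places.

m_1 − m_2 ≈ -7.72

Pogson: Δm = −2.5 log₁₀(ratio) = −2.5 log₁₀(1230) = −2.5 × 3.0899 = -7.725
Star 1 is brighter, so it has the smaller magnitude: the difference is negative.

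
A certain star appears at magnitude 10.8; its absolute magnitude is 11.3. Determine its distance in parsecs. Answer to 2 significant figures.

d ≈ 7.9 pc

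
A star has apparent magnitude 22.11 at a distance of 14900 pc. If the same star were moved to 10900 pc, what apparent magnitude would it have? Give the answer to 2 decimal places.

Flux ∝ 1/d², so Δm = 5 log₁₀(d₂/d₁) = 5 log₁₀(10900/14900) = -0.679
m₂ = m₁ + Δm = 22.11 + (-0.679) = 21.431

m ≈ 21.43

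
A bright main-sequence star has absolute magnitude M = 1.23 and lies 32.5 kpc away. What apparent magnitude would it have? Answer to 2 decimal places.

d = 32.5 kpc = 32500 pc
m = M + 5 log₁₀ d − 5 = 1.23 + 5·4.5119 − 5 = 18.789

m ≈ 18.79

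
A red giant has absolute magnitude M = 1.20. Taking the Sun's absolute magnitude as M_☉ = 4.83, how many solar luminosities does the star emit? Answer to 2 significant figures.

M − M_☉ = 1.20 − 4.83 = -3.630
L/L_☉ = 10^(−0.4 (M − M_☉)) = 10^1.452 = 28.31

L/L_☉ ≈ 28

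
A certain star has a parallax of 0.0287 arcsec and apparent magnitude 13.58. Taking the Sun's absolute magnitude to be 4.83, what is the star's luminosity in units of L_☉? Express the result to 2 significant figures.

d = 1/p = 1/0.0287″ = 34.84 pc
M = m − 5 log₁₀ d + 5 = 13.58 − 5·1.5421 + 5 = 10.869
M − M_☉ = 10.869 − 4.83 = 6.039
L/L_☉ = 10^(−0.4 × 6.039) = 3.839×10^-3

L/L_☉ ≈ 3.8×10^-3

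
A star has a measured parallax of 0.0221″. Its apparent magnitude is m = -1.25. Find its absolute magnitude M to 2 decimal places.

d = 1/p = 1/0.0221″ = 45.25 pc
5 log₁₀(d/10 pc) = 5 log₁₀(45.25) − 5 = 3.278
M = m − 5 log₁₀(d/10) = -1.25 − 3.278 = -4.528

M ≈ -4.53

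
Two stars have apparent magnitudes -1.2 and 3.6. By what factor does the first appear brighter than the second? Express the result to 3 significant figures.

83.2

Magnitude difference = -4.8
Flux ratio = 10^(−0.4 Δm) = 10^(−0.4 × -4.8) = 10^1.920 = 83.18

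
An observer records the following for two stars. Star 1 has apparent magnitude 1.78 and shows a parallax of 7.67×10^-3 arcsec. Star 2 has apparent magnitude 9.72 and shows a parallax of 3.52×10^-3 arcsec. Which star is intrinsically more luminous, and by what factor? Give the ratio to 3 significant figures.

Star 1: d = 1/p = 1/7.67×10^-3″ = 130.4 pc
Star 1: M = m − 5 log₁₀ d + 5 = 1.78 − 5·2.1152 + 5 = -3.796
Star 2: d = 1/p = 1/3.52×10^-3″ = 284.1 pc
Star 2: M = m − 5 log₁₀ d + 5 = 9.72 − 5·2.4535 + 5 = 2.453
ΔM = M_1 − M_2 = -3.796 − (2.453) = -6.249; smaller M is more luminous → Star 1.
L ratio = 10^(0.4 |ΔM|) = 10^2.499 = 315.9

Star 1 is more luminous, by a factor of 316.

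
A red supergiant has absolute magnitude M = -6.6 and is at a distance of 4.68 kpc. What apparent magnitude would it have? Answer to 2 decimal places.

m ≈ 6.75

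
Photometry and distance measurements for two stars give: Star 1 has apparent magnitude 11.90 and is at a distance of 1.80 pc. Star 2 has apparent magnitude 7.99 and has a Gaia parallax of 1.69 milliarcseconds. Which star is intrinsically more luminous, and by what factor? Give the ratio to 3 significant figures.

Star 2 is more luminous, by a factor of 3.96×10^6.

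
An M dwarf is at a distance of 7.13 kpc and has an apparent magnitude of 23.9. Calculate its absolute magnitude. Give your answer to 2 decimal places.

M ≈ 9.63

d = 7.13 kpc = 7130 pc
5 log₁₀(d/10 pc) = 5 log₁₀(7130) − 5 = 14.265
M = m − 5 log₁₀(d/10) = 23.9 − 14.265 = 9.635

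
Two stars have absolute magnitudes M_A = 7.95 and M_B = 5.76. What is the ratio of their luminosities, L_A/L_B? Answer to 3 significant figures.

L_A/L_B ≈ 0.133

ΔM = M_A − M_B = 2.19
L_A/L_B = 10^(−0.4 ΔM) = 10^-0.876 = 0.1330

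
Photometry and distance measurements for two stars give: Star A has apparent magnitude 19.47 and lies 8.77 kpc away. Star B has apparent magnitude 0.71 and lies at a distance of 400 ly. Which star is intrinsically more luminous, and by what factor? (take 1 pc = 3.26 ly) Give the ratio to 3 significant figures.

Star A: d = 8.77 kpc = 8770 pc
Star A: M = m − 5 log₁₀ d + 5 = 19.47 − 5·3.9430 + 5 = 4.755
Star B: d = 400 ly / 3.26 = 122.7 pc
Star B: M = m − 5 log₁₀ d + 5 = 0.71 − 5·2.0888 + 5 = -4.734
ΔM = M_A − M_B = 4.755 − (-4.734) = 9.489; smaller M is more luminous → Star B.
L ratio = 10^(0.4 |ΔM|) = 10^3.796 = 6247

Star B is more luminous, by a factor of 6250.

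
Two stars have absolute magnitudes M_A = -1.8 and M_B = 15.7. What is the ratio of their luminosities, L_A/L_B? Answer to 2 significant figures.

L_A/L_B ≈ 1.0×10^7

ΔM = M_A − M_B = -17.5
L_A/L_B = 10^(−0.4 ΔM) = 10^7.000 = 1.000×10^7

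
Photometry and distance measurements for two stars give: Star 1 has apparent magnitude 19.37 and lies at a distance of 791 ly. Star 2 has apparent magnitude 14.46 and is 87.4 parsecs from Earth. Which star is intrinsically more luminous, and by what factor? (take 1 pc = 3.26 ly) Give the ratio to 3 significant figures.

Star 2 is more luminous, by a factor of 11.9.

Star 1: d = 791 ly / 3.26 = 242.6 pc
Star 1: M = m − 5 log₁₀ d + 5 = 19.37 − 5·2.3850 + 5 = 12.445
Star 2: M = m − 5 log₁₀ d + 5 = 14.46 − 5·1.9415 + 5 = 9.752
ΔM = M_1 − M_2 = 12.445 − (9.752) = 2.693; smaller M is more luminous → Star 2.
L ratio = 10^(0.4 |ΔM|) = 10^1.077 = 11.94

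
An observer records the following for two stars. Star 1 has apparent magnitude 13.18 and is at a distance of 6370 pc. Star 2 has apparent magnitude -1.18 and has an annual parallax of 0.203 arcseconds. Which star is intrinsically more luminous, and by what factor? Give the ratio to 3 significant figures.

Star 1 is more luminous, by a factor of 3.01.

Star 1: M = m − 5 log₁₀ d + 5 = 13.18 − 5·3.8041 + 5 = -0.841
Star 2: d = 1/p = 1/0.203″ = 4.926 pc
Star 2: M = m − 5 log₁₀ d + 5 = -1.18 − 5·0.6925 + 5 = 0.357
ΔM = M_1 − M_2 = -0.841 − (0.357) = -1.198; smaller M is more luminous → Star 1.
L ratio = 10^(0.4 |ΔM|) = 10^0.479 = 3.015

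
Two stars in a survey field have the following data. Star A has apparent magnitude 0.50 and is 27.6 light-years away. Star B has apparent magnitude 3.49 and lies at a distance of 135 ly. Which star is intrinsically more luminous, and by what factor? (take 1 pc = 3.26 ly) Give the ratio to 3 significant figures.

Star B is more luminous, by a factor of 1.52.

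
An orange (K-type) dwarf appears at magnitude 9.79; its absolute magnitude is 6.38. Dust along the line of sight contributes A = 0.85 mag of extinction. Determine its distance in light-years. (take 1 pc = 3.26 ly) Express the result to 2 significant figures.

d ≈ 110 ly

m − M = 5 log₁₀(d/10 pc) + A  ⇒  9.79 − (6.38) − 0.85 = 5 log₁₀(d/10)
2.560 = 5 log₁₀(d/10)
log₁₀ d = (m − M − A)/5 + 1 = 1.5120
d = 10^1.5120 = 32.51 pc
= 106.0 ly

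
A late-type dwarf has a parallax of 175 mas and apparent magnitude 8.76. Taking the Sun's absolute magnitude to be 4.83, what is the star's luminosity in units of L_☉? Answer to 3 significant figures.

L/L_☉ ≈ 8.75×10^-3

d = 1/p = 1000/175 mas = 5.714 pc
M = m − 5 log₁₀ d + 5 = 8.76 − 5·0.7570 + 5 = 9.975
M − M_☉ = 9.975 − 4.83 = 5.145
L/L_☉ = 10^(−0.4 × 5.145) = 8.748×10^-3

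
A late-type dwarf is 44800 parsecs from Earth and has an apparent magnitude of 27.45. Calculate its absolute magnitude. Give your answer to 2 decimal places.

M ≈ 9.19

5 log₁₀(d/10 pc) = 5 log₁₀(44800) − 5 = 18.256
M = m − 5 log₁₀(d/10) = 27.45 − 18.256 = 9.194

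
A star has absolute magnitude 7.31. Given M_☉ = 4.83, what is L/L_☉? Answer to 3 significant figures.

L/L_☉ ≈ 0.102

M − M_☉ = 7.31 − 4.83 = 2.480
L/L_☉ = 10^(−0.4 (M − M_☉)) = 10^-0.992 = 0.1019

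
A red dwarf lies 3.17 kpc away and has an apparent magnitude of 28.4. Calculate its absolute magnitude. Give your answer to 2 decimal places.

d = 3.17 kpc = 3170 pc
5 log₁₀(d/10 pc) = 5 log₁₀(3170) − 5 = 12.505
M = m − 5 log₁₀(d/10) = 28.4 − 12.505 = 15.895

M ≈ 15.89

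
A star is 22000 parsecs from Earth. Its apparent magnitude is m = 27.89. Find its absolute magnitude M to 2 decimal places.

5 log₁₀(d/10 pc) = 5 log₁₀(22000) − 5 = 16.712
M = m − 5 log₁₀(d/10) = 27.89 − 16.712 = 11.178

M ≈ 11.18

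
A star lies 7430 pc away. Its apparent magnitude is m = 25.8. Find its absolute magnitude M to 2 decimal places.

M ≈ 11.45

5 log₁₀(d/10 pc) = 5 log₁₀(7430) − 5 = 14.355
M = m − 5 log₁₀(d/10) = 25.8 − 14.355 = 11.445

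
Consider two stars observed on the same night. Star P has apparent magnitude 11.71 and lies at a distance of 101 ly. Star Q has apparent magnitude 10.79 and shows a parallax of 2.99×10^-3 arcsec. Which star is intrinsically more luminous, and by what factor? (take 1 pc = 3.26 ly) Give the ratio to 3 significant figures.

Star Q is more luminous, by a factor of 272.

Star P: d = 101 ly / 3.26 = 30.98 pc
Star P: M = m − 5 log₁₀ d + 5 = 11.71 − 5·1.4911 + 5 = 9.254
Star Q: d = 1/p = 1/2.99×10^-3″ = 334.4 pc
Star Q: M = m − 5 log₁₀ d + 5 = 10.79 − 5·2.5243 + 5 = 3.168
ΔM = M_P − M_Q = 9.254 − (3.168) = 6.086; smaller M is more luminous → Star Q.
L ratio = 10^(0.4 |ΔM|) = 10^2.434 = 271.9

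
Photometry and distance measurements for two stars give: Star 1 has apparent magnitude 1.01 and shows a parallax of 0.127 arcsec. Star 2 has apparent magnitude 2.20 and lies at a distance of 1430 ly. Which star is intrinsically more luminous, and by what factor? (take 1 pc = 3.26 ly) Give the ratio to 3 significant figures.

Star 2 is more luminous, by a factor of 1040.

Star 1: d = 1/p = 1/0.127″ = 7.874 pc
Star 1: M = m − 5 log₁₀ d + 5 = 1.01 − 5·0.8962 + 5 = 1.529
Star 2: d = 1430 ly / 3.26 = 438.7 pc
Star 2: M = m − 5 log₁₀ d + 5 = 2.20 − 5·2.6421 + 5 = -6.011
ΔM = M_1 − M_2 = 1.529 − (-6.011) = 7.540; smaller M is more luminous → Star 2.
L ratio = 10^(0.4 |ΔM|) = 10^3.016 = 1037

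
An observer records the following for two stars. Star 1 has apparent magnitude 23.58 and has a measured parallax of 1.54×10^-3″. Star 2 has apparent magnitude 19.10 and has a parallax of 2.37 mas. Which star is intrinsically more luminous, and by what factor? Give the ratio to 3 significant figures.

Star 1: d = 1/p = 1/1.54×10^-3″ = 649.4 pc
Star 1: M = m − 5 log₁₀ d + 5 = 23.58 − 5·2.8125 + 5 = 14.518
Star 2: p = 2.37 mas = 2.37×10^-3″ → d = 1/p = 421.9 pc
Star 2: M = m − 5 log₁₀ d + 5 = 19.10 − 5·2.6253 + 5 = 10.974
ΔM = M_1 − M_2 = 14.518 − (10.974) = 3.544; smaller M is more luminous → Star 2.
L ratio = 10^(0.4 |ΔM|) = 10^1.418 = 26.15

Star 2 is more luminous, by a factor of 26.2.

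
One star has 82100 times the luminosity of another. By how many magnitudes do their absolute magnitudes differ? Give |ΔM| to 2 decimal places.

|ΔM| ≈ 12.29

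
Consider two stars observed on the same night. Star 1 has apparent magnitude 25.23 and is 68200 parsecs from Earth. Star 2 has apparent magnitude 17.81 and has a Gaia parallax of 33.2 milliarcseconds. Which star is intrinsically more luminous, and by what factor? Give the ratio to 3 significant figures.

Star 1: M = m − 5 log₁₀ d + 5 = 25.23 − 5·4.8338 + 5 = 6.061
Star 2: p = 33.2 mas = 0.0332″ → d = 1/p = 30.12 pc
Star 2: M = m − 5 log₁₀ d + 5 = 17.81 − 5·1.4789 + 5 = 15.416
ΔM = M_1 − M_2 = 6.061 − (15.416) = -9.355; smaller M is more luminous → Star 1.
L ratio = 10^(0.4 |ΔM|) = 10^3.742 = 5519

Star 1 is more luminous, by a factor of 5520.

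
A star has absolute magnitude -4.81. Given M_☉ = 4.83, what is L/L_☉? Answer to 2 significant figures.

M − M_☉ = -4.81 − 4.83 = -9.640
L/L_☉ = 10^(−0.4 (M − M_☉)) = 10^3.856 = 7178

L/L_☉ ≈ 7200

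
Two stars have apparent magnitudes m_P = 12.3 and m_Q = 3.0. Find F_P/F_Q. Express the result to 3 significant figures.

Magnitude difference = 9.3
Flux ratio = 10^(−0.4 Δm) = 10^(−0.4 × 9.3) = 10^-3.720 = 1.905×10^-4

F_P/F_Q ≈ 1.91×10^-4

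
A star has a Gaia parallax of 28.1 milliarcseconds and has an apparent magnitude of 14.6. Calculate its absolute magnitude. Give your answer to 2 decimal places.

M ≈ 11.84

p = 28.1 mas = 0.0281″ → d = 1/p = 35.59 pc
5 log₁₀(d/10 pc) = 5 log₁₀(35.59) − 5 = 2.756
M = m − 5 log₁₀(d/10) = 14.6 − 2.756 = 11.844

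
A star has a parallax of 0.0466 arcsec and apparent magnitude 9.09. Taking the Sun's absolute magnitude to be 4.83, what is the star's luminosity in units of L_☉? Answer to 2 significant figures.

L/L_☉ ≈ 0.091

d = 1/p = 1/0.0466″ = 21.46 pc
M = m − 5 log₁₀ d + 5 = 9.09 − 5·1.3316 + 5 = 7.432
M − M_☉ = 7.432 − 4.83 = 2.602
L/L_☉ = 10^(−0.4 × 2.602) = 0.09104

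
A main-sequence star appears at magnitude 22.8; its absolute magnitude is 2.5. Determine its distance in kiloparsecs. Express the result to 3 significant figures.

Distance modulus: m − M = 22.8 − (2.5) = 20.300
m − M = 5 log₁₀ d − 5
log₁₀ d = (m − M)/5 + 1 = 5.0600
d = 10^5.0600 = 114800 pc
= 114.8 kpc

d ≈ 115 kpc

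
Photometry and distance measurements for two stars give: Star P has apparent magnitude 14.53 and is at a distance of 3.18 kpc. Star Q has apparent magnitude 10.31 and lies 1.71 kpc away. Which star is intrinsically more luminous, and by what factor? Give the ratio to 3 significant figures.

Star Q is more luminous, by a factor of 14.1.

Star P: d = 3.18 kpc = 3180 pc
Star P: M = m − 5 log₁₀ d + 5 = 14.53 − 5·3.5024 + 5 = 2.018
Star Q: d = 1.71 kpc = 1710 pc
Star Q: M = m − 5 log₁₀ d + 5 = 10.31 − 5·3.2330 + 5 = -0.855
ΔM = M_P − M_Q = 2.018 − (-0.855) = 2.873; smaller M is more luminous → Star Q.
L ratio = 10^(0.4 |ΔM|) = 10^1.149 = 14.10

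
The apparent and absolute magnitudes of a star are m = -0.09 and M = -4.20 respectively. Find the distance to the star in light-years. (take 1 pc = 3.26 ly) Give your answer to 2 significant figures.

Distance modulus: m − M = -0.09 − (-4.20) = 4.110
m − M = 5 log₁₀ d − 5
log₁₀ d = (m − M)/5 + 1 = 1.8220
d = 10^1.8220 = 66.37 pc
= 216.4 ly

d ≈ 220 ly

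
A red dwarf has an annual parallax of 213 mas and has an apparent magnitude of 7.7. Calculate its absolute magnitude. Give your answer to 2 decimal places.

M ≈ 9.34

p = 213 mas = 0.213″ → d = 1/p = 4.695 pc
5 log₁₀(d/10 pc) = 5 log₁₀(4.695) − 5 = -1.642
M = m − 5 log₁₀(d/10) = 7.7 + 1.642 = 9.342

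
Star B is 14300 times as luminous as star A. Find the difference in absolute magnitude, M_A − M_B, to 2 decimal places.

Pogson: ΔM = −2.5 log₁₀(ratio) = −2.5 log₁₀(14300) = −2.5 × 4.1553 = -10.388
Star B is brighter so has the smaller magnitude: M_A − M_B is positive.

M_A − M_B ≈ 10.39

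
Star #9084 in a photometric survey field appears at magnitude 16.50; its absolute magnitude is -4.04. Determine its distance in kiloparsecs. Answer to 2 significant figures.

μ = m − M = 20.540
m − M = 5 log₁₀ d − 5
log₁₀ d = (m − M)/5 + 1 = 5.1080
d = 10^5.1080 = 128200 pc
= 128.2 kpc

d ≈ 130 kpc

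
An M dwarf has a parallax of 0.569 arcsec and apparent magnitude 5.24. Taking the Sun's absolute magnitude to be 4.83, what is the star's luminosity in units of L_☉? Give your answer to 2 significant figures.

L/L_☉ ≈ 0.021

d = 1/p = 1/0.569″ = 1.757 pc
M = m − 5 log₁₀ d + 5 = 5.24 − 5·0.2449 + 5 = 9.016
M − M_☉ = 9.016 − 4.83 = 4.186
L/L_☉ = 10^(−0.4 × 4.186) = 0.02117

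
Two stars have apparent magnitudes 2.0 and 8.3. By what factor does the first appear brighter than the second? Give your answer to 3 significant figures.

Δm = 2.0 − (8.3) = -6.3
Flux ratio = 10^(−0.4 Δm) = 10^(−0.4 × -6.3) = 10^2.520 = 331.1

331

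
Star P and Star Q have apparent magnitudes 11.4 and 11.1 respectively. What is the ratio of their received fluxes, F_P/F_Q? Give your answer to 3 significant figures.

F_P/F_Q ≈ 0.759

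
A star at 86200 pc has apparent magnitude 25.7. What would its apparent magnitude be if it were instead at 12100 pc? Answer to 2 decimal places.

Flux ∝ 1/d², so Δm = 5 log₁₀(d₂/d₁) = 5 log₁₀(12100/86200) = -4.264
m₂ = m₁ + Δm = 25.7 + (-4.264) = 21.436

m ≈ 21.44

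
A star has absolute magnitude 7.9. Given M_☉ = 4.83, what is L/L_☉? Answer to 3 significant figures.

M − M_☉ = 7.9 − 4.83 = 3.070
L/L_☉ = 10^(−0.4 (M − M_☉)) = 10^-1.228 = 0.05916

L/L_☉ ≈ 0.0592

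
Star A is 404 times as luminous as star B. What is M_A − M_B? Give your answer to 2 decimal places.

Pogson: ΔM = −2.5 log₁₀(ratio) = −2.5 log₁₀(404) = −2.5 × 2.6064 = -6.516
Star A is brighter, so it has the smaller magnitude: the difference is negative.

M_A − M_B ≈ -6.52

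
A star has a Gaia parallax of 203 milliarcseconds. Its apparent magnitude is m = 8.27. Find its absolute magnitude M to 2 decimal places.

M ≈ 9.81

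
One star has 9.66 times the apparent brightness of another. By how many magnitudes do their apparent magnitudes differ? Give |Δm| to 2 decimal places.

|Δm| ≈ 2.46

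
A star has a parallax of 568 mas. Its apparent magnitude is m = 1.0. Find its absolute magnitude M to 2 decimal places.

p = 568 mas = 0.568″ → d = 1/p = 1.761 pc
5 log₁₀(d/10 pc) = 5 log₁₀(1.761) − 5 = -3.772
M = m − 5 log₁₀(d/10) = 1.0 + 3.772 = 4.772

M ≈ 4.77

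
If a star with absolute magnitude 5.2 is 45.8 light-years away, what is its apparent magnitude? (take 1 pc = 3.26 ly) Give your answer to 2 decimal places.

d = 45.8 ly / 3.26 = 14.05 pc
m = M + 5 log₁₀ d − 5 = 5.2 + 5·1.1476 − 5 = 5.938

m ≈ 5.94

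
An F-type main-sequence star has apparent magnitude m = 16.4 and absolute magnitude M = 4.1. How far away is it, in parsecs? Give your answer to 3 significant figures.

μ = m − M = 12.300
m − M = 5 log₁₀ d − 5
log₁₀ d = (m − M)/5 + 1 = 3.4600
d = 10^3.4600 = 2884 pc

d ≈ 2880 pc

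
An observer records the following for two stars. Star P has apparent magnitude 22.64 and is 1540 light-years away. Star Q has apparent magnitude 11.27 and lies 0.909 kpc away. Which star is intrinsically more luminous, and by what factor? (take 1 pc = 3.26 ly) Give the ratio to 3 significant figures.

Star P: d = 1540 ly / 3.26 = 472.4 pc
Star P: M = m − 5 log₁₀ d + 5 = 22.64 − 5·2.6743 + 5 = 14.268
Star Q: d = 0.909 kpc = 909.0 pc
Star Q: M = m − 5 log₁₀ d + 5 = 11.27 − 5·2.9586 + 5 = 1.477
ΔM = M_P − M_Q = 14.268 − (1.477) = 12.791; smaller M is more luminous → Star Q.
L ratio = 10^(0.4 |ΔM|) = 10^5.117 = 130800

Star Q is more luminous, by a factor of 131000.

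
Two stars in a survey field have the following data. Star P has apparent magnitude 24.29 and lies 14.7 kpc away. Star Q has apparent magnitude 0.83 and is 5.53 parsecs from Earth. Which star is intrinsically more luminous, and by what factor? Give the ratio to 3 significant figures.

Star Q is more luminous, by a factor of 343.

Star P: d = 14.7 kpc = 14700 pc
Star P: M = m − 5 log₁₀ d + 5 = 24.29 − 5·4.1673 + 5 = 8.453
Star Q: M = m − 5 log₁₀ d + 5 = 0.83 − 5·0.7427 + 5 = 2.116
ΔM = M_P − M_Q = 8.453 − (2.116) = 6.337; smaller M is more luminous → Star Q.
L ratio = 10^(0.4 |ΔM|) = 10^2.535 = 342.6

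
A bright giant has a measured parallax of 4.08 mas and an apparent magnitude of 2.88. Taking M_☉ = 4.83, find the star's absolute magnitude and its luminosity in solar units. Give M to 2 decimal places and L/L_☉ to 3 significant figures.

M ≈ -4.07; L/L_☉ ≈ 3620

d = 1/p = 1000/4.08 mas = 245.1 pc
M = m − 5 log₁₀ d + 5 = 2.88 − 5·2.3893 + 5 = -4.067
M − M_☉ = -4.067 − 4.83 = -8.897
L/L_☉ = 10^(−0.4 × -8.897) = 3620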